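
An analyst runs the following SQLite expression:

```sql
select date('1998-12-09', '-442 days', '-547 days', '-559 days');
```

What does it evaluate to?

1994-09-13

Applying '-442 days' to 1998-12-09: counting 442 days back gives 1997-09-23.
Applying '-547 days' to 1997-09-23: counting 547 days back gives 1996-03-25.
Applying '-559 days' to 1996-03-25: counting 559 days back gives 1994-09-13.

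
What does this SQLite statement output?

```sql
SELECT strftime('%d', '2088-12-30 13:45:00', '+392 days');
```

26

First apply '+392 days': 2088-12-30 13:45:00 → 2090-01-26 13:45:00.
`%d` extracts the 2-digit day of month: 26.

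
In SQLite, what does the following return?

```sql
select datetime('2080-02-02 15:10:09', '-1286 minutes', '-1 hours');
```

1286 minutes = 21h 26m; -1286 minutes from 2080-02-02 15:10:09 is 2080-02-01 17:44:09 (crosses midnight).
-1 hours from 2080-02-01 17:44:09 is 2080-02-01 16:44:09.

2080-02-01 16:44:09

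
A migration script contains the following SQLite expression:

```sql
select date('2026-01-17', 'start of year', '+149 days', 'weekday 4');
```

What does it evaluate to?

`start of year` rewinds 2026-01-17 to 2026-01-01.
Applying '+149 days' to 2026-01-01: counting 149 days forward gives 2026-05-30.
`weekday 4` advances to the next Thursday; 2026-05-30 is a Saturday, so it moves forward to 2026-06-04.

2026-06-04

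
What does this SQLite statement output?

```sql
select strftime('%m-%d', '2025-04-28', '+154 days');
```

First apply '+154 days': 2025-04-28 → 2025-09-29.
`%m-%d` extracts the month-day: 09-29.

09-29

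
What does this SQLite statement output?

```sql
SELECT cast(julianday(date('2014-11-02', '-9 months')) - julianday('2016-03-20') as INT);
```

-777

Adding -9 months to 2014-11-02 gives 2014-02-02.
26 days remain in February 2014 after the 2nd (28 − 2).
Full months from March 2014 through February 2016 contribute their day counts.
Then 20 days into March 2016.
Total: 26 + 31 + 30 + 31 + 30 + 31 + 31 + 30 + 31 + 30 + 31 + 31 + 28 + 31 + 30 + 31 + 30 + 31 + 31 + 30 + 31 + 30 + 31 + 31 + 29 + 20 = 777.
The subtraction is earlier − later, so the result is −777 → -777.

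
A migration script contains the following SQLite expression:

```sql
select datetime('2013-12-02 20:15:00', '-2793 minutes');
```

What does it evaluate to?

2793 minutes = 46h 33m; -2793 minutes from 2013-12-02 20:15:00 is 2013-11-30 21:42:00 (crosses midnight).

2013-11-30 21:42:00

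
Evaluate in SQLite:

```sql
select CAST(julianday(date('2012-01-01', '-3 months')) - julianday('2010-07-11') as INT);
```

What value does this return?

447

Adding -3 months to 2012-01-01 gives 2011-10-01.
20 days remain in July 2010 after the 11th (31 − 11).
Full months from August 2010 through September 2011 contribute their day counts.
Then 1 day into October 2011.
Total: 20 + 31 + 30 + 31 + 30 + 31 + 31 + 28 + 31 + 30 + 31 + 30 + 31 + 31 + 30 + 1 = 447.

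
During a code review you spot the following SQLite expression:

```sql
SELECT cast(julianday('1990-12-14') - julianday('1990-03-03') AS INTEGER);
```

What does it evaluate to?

28 days remain in March 1990 after the 3rd (31 − 3).
Full months from April 1990 through November 1990 contribute their day counts.
Then 14 days into December 1990.
Total: 28 + 30 + 31 + 30 + 31 + 31 + 30 + 31 + 30 + 14 = 286.

286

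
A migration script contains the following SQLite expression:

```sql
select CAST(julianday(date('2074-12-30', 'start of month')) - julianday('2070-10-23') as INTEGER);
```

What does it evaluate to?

`start of month` rewinds 2074-12-30 to 2074-12-01.
8 days remain in October 2070 after the 23rd (31 − 23).
Full months from November 2070 through November 2074 contribute their day counts.
Then 1 day into December 2074.
Total: 8 + 30 + 31 + 31 + 28 + 31 + 30 + 31 + 30 + 31 + 31 + 30 + 31 + 30 + 31 + 31 + 29 + 31 + 30 + 31 + 30 + 31 + 31 + 30 + 31 + 30 + 31 + 31 + 28 + 31 + 30 + 31 + 30 + 31 + 31 + 30 + 31 + 30 + 31 + 31 + 28 + 31 + 30 + 31 + 30 + 31 + 31 + 30 + 31 + 30 + 1 = 1500.

1500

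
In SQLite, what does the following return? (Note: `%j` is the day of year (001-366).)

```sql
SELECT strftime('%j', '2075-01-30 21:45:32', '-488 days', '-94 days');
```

178

First apply '-488 days', '-94 days': 2075-01-30 21:45:32 → 2073-06-27 21:45:32.
Day-of-year for 2073-06-27: days since 2073-01-01 inclusive = 178, zero-padded to 178.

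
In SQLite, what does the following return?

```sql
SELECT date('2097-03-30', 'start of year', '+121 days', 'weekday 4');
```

2097-05-02

`start of year` rewinds 2097-03-30 to 2097-01-01.
Applying '+121 days' to 2097-01-01: counting 121 days forward gives 2097-05-02.
`weekday 4` advances to the next Thursday; 2097-05-02 is already a Thursday, so it stays at 2097-05-02.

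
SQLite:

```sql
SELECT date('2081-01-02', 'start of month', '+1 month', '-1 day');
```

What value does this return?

`start of month` rewinds 2081-01-02 to 2081-01-01.
Adding +1 month to 2081-01-01 gives 2081-02-01.
Going back 1 day from 2081-02-01 reaches 2081-01-31 (last day of January, 31 days).

2081-01-31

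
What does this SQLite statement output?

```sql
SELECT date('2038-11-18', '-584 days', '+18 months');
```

2038-10-13

Applying '-584 days' to 2038-11-18: counting 584 days back gives 2037-04-13.
Adding +18 months to 2037-04-13 gives 2038-10-13.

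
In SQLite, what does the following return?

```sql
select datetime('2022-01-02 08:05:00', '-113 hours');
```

2021-12-28 15:05:00

-113 hours from 2022-01-02 08:05:00 is 2021-12-28 15:05:00 (crosses midnight).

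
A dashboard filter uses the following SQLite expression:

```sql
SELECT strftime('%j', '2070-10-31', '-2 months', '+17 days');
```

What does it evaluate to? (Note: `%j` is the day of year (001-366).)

First apply '-2 months', '+17 days': 2070-10-31 → 2070-09-17.
Day-of-year for 2070-09-17: days since 2070-01-01 inclusive = 260, zero-padded to 260.

260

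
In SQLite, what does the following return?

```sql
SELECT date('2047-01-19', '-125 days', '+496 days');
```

Applying '-125 days' to 2047-01-19: counting 125 days back gives 2046-09-16.
Applying '+496 days' to 2046-09-16: counting 496 days forward gives 2048-01-25.

2048-01-25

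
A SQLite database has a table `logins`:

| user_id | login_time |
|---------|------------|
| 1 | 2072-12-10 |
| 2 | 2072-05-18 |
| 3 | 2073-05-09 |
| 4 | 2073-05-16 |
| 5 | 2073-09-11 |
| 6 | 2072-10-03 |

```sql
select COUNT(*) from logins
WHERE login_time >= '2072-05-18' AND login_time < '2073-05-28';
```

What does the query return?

5

Rows in [2072-05-18, 2073-05-28): 2072-12-10, 2072-05-18, 2073-05-09, 2073-05-16, 2072-10-03 → 5 rows.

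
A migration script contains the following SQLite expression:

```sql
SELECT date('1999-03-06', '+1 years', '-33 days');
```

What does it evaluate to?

Adding +1 year to 1999-03-06 gives 2000-03-06.
Going back 6 days from 2000-03-06 reaches 2000-02-29 (last day of February, 29 days).
Going back 27 days within February lands on 2000-02-02.

2000-02-02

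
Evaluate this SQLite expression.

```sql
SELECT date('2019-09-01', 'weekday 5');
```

`weekday 5` advances to the next Friday; 2019-09-01 is a Sunday, so it moves forward to 2019-09-06.

2019-09-06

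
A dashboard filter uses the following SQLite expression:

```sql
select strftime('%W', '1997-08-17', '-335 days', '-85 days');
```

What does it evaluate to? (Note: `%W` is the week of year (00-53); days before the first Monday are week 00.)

First apply '-335 days', '-85 days': 1997-08-17 → 1996-06-23.
1996-06-23 is a Sunday. SQLite's %W counts Mondays since the year started; the result is 25.

25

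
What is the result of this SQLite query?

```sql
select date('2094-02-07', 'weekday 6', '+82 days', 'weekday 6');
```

2094-05-08

`weekday 6` advances to the next Saturday; 2094-02-07 is a Sunday, so it moves forward to 2094-02-13.
Applying '+82 days' to 2094-02-13: counting 82 days forward gives 2094-05-06.
`weekday 6` advances to the next Saturday; 2094-05-06 is a Thursday, so it moves forward to 2094-05-08.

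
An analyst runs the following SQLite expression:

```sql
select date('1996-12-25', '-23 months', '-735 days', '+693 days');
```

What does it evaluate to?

Adding -23 months to 1996-12-25 gives 1995-01-25.
Applying '-735 days' to 1995-01-25: counting 735 days back gives 1993-01-20.
Applying '+693 days' to 1993-01-20: counting 693 days forward gives 1994-12-14.

1994-12-14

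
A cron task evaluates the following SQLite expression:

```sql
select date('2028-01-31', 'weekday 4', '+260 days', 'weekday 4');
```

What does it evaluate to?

`weekday 4` advances to the next Thursday; 2028-01-31 is a Monday, so it moves forward to 2028-02-03.
Applying '+260 days' to 2028-02-03: counting 260 days forward gives 2028-10-20.
`weekday 4` advances to the next Thursday; 2028-10-20 is a Friday, so it moves forward to 2028-10-26.

2028-10-26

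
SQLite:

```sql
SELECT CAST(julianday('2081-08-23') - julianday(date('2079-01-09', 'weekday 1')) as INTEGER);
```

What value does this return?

957

`weekday 1` advances to the next Monday; 2079-01-09 is already a Monday, so it stays at 2079-01-09.
22 days remain in January 2079 after the 9th (31 − 9).
Full months from February 2079 through July 2081 contribute their day counts.
Then 23 days into August 2081.
Total: 22 + 28 + 31 + 30 + 31 + 30 + 31 + 31 + 30 + 31 + 30 + 31 + 31 + 29 + 31 + 30 + 31 + 30 + 31 + 31 + 30 + 31 + 30 + 31 + 31 + 28 + 31 + 30 + 31 + 30 + 31 + 23 = 957.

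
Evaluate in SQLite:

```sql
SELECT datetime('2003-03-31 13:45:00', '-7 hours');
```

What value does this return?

-7 hours from 2003-03-31 13:45:00 is 2003-03-31 06:45:00.

2003-03-31 06:45:00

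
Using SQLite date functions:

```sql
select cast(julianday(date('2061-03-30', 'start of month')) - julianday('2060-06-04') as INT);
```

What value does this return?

270

`start of month` rewinds 2061-03-30 to 2061-03-01.
26 days remain in June 2060 after the 4th (30 − 4).
Full months from July 2060 through February 2061 contribute their day counts.
Then 1 day into March 2061.
Total: 26 + 31 + 31 + 30 + 31 + 30 + 31 + 31 + 28 + 1 = 270.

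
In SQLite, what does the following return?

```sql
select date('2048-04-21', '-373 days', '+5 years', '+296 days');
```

2053-02-04

Applying '-373 days' to 2048-04-21: counting 373 days back gives 2047-04-14.
Adding +5 years to 2047-04-14 gives 2052-04-14.
Applying '+296 days' to 2052-04-14: counting 296 days forward gives 2053-02-04.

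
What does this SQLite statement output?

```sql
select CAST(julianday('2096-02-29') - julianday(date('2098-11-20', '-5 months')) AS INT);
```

Adding -5 months to 2098-11-20 gives 2098-06-20.
0 days remain in February 2096 after the 29th (29 − 29).
Full months from March 2096 through May 2098 contribute their day counts.
Then 20 days into June 2098.
Total: 0 + 31 + 30 + 31 + 30 + 31 + 31 + 30 + 31 + 30 + 31 + 31 + 28 + 31 + 30 + 31 + 30 + 31 + 31 + 30 + 31 + 30 + 31 + 31 + 28 + 31 + 30 + 31 + 20 = 842.
The subtraction is earlier − later, so the result is −842 → -842.

-842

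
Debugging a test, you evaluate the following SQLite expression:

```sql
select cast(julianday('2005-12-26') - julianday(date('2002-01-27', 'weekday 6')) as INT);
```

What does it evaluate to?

`weekday 6` advances to the next Saturday; 2002-01-27 is a Sunday, so it moves forward to 2002-02-02.
26 days remain in February 2002 after the 2nd (28 − 2).
Full months from March 2002 through November 2005 contribute their day counts.
Then 26 days into December 2005.
Total: 26 + 31 + 30 + 31 + 30 + 31 + 31 + 30 + 31 + 30 + 31 + 31 + 28 + 31 + 30 + 31 + 30 + 31 + 31 + 30 + 31 + 30 + 31 + 31 + 29 + 31 + 30 + 31 + 30 + 31 + 31 + 30 + 31 + 30 + 31 + 31 + 28 + 31 + 30 + 31 + 30 + 31 + 31 + 30 + 31 + 30 + 26 = 1423.

1423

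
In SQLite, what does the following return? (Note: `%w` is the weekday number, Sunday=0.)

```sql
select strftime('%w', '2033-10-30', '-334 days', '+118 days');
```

1

First apply '-334 days', '+118 days': 2033-10-30 → 2033-03-28.
2033-03-28 is a Monday; with Sunday=0 that is 1.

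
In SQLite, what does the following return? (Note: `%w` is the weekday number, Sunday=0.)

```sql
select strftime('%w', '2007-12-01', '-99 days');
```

First apply '-99 days': 2007-12-01 → 2007-08-24.
2007-08-24 is a Friday; with Sunday=0 that is 5.

5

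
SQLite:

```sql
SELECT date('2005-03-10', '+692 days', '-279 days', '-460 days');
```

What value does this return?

2005-01-22

Applying '+692 days' to 2005-03-10: counting 692 days forward gives 2007-01-31.
Applying '-279 days' to 2007-01-31: counting 279 days back gives 2006-04-27.
Applying '-460 days' to 2006-04-27: counting 460 days back gives 2005-01-22.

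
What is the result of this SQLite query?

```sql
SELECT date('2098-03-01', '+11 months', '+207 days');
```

2099-08-27

Adding +11 months to 2098-03-01 gives 2099-02-01.
Applying '+207 days' to 2099-02-01: counting 207 days forward gives 2099-08-27.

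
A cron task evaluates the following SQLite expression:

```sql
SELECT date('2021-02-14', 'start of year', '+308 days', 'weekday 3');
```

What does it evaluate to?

2021-11-10

`start of year` rewinds 2021-02-14 to 2021-01-01.
Applying '+308 days' to 2021-01-01: counting 308 days forward gives 2021-11-05.
`weekday 3` advances to the next Wednesday; 2021-11-05 is a Friday, so it moves forward to 2021-11-10.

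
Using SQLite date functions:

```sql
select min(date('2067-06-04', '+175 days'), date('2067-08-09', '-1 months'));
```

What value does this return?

2067-07-09

date('2067-06-04', '+175 days') → 2067-11-26.
date('2067-08-09', '-1 months') → 2067-07-09.
Earlier of the two is 2067-07-09.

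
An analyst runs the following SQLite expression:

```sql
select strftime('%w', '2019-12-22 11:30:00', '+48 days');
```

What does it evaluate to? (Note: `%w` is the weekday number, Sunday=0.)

6

First apply '+48 days': 2019-12-22 11:30:00 → 2020-02-08 11:30:00.
2020-02-08 is a Saturday; with Sunday=0 that is 6.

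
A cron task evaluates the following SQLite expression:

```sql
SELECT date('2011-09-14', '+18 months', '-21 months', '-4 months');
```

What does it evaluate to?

Adding +18 months to 2011-09-14 gives 2013-03-14.
Adding -21 months to 2013-03-14 gives 2011-06-14.
Adding -4 months to 2011-06-14 gives 2011-02-14.

2011-02-14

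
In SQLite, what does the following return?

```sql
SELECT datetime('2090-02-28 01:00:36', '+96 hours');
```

2090-03-04 01:00:36

+96 hours from 2090-02-28 01:00:36 is 2090-03-04 01:00:36 (crosses midnight).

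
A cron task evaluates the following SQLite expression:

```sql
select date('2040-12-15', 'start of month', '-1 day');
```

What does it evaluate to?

`start of month` rewinds 2040-12-15 to 2040-12-01.
Going back 1 day from 2040-12-01 reaches 2040-11-30 (last day of November, 30 days).

2040-11-30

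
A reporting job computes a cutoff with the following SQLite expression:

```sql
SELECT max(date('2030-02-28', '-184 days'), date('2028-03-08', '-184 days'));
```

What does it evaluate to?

2029-08-28

date('2030-02-28', '-184 days') → 2029-08-28.
date('2028-03-08', '-184 days') → 2027-09-06.
Later of the two is 2029-08-28.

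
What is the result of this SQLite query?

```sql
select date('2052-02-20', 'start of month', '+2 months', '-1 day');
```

2052-03-31

`start of month` rewinds 2052-02-20 to 2052-02-01.
Adding +2 months to 2052-02-01 gives 2052-04-01.
Going back 1 day from 2052-04-01 reaches 2052-03-31 (last day of March, 31 days).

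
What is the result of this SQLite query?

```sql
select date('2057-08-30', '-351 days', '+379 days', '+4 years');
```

2061-09-27

Applying '-351 days' to 2057-08-30: counting 351 days back gives 2056-09-13.
Applying '+379 days' to 2056-09-13: counting 379 days forward gives 2057-09-27.
Adding +4 years to 2057-09-27 gives 2061-09-27.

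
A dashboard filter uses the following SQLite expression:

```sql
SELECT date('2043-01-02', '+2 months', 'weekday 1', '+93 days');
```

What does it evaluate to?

Adding +2 months to 2043-01-02 gives 2043-03-02.
`weekday 1` advances to the next Monday; 2043-03-02 is already a Monday, so it stays at 2043-03-02.
Applying '+93 days' to 2043-03-02: counting 93 days forward gives 2043-06-03.

2043-06-03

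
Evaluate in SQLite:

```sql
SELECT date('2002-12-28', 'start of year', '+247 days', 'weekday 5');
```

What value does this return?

2002-09-06

`start of year` rewinds 2002-12-28 to 2002-01-01.
Applying '+247 days' to 2002-01-01: counting 247 days forward gives 2002-09-05.
`weekday 5` advances to the next Friday; 2002-09-05 is a Thursday, so it moves forward to 2002-09-06.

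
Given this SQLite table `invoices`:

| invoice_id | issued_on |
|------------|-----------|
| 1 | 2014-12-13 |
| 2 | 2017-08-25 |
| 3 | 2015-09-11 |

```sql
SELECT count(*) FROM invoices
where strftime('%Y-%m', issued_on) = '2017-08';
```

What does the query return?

Rows with year-month 2017-08: 2017-08-25 → 1.

1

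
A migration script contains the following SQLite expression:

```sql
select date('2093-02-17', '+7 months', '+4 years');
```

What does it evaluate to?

2097-09-17

Adding +7 months to 2093-02-17 gives 2093-09-17.
Adding +4 years to 2093-09-17 gives 2097-09-17.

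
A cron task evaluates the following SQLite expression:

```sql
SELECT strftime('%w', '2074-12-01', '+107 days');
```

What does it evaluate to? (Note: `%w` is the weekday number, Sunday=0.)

First apply '+107 days': 2074-12-01 → 2075-03-18.
2075-03-18 is a Monday; with Sunday=0 that is 1.

1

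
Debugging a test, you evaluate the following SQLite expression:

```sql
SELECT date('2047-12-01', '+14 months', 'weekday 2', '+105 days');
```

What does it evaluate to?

Adding +14 months to 2047-12-01 gives 2049-02-01.
`weekday 2` advances to the next Tuesday; 2049-02-01 is a Monday, so it moves forward to 2049-02-02.
Applying '+105 days' to 2049-02-02: counting 105 days forward gives 2049-05-18.

2049-05-18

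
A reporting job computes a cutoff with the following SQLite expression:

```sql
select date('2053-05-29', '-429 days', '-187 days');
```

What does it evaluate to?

2051-09-21

Applying '-429 days' to 2053-05-29: counting 429 days back gives 2052-03-26.
Applying '-187 days' to 2052-03-26: counting 187 days back gives 2051-09-21.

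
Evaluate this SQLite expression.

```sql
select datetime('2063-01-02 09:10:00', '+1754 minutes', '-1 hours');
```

2063-01-03 13:24:00

1754 minutes = 29h 14m; +1754 minutes from 2063-01-02 09:10:00 is 2063-01-03 14:24:00 (crosses midnight).
-1 hours from 2063-01-03 14:24:00 is 2063-01-03 13:24:00.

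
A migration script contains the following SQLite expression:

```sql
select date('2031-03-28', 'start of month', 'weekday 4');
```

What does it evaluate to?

2031-03-06

`start of month` rewinds 2031-03-28 to 2031-03-01.
`weekday 4` advances to the next Thursday; 2031-03-01 is a Saturday, so it moves forward to 2031-03-06.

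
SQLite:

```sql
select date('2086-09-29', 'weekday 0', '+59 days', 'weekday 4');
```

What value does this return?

2086-11-28

`weekday 0` advances to the next Sunday; 2086-09-29 is already a Sunday, so it stays at 2086-09-29.
Applying '+59 days' to 2086-09-29: counting 59 days forward gives 2086-11-27.
`weekday 4` advances to the next Thursday; 2086-11-27 is a Wednesday, so it moves forward to 2086-11-28.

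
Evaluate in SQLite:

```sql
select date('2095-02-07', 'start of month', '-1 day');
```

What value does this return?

`start of month` rewinds 2095-02-07 to 2095-02-01.
Going back 1 day from 2095-02-01 reaches 2095-01-31 (last day of January, 31 days).

2095-01-31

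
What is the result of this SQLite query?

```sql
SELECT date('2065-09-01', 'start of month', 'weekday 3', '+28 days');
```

2065-09-30

`start of month` rewinds 2065-09-01 to 2065-09-01.
`weekday 3` advances to the next Wednesday; 2065-09-01 is a Tuesday, so it moves forward to 2065-09-02.
Advancing 28 more days within September lands on 2065-09-30.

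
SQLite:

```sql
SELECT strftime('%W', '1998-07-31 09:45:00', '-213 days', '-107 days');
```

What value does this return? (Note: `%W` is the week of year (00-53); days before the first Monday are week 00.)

36

First apply '-213 days', '-107 days': 1998-07-31 09:45:00 → 1997-09-14 09:45:00.
1997-09-14 is a Sunday. SQLite's %W counts Mondays since the year started; the result is 36.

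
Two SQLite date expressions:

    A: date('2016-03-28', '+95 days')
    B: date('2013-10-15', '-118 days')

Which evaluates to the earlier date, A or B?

B

A = 2016-07-01.
B = 2013-06-19.
B is earlier.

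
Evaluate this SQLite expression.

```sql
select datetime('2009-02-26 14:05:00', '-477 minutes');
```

477 minutes = 7h 57m; -477 minutes from 2009-02-26 14:05:00 is 2009-02-26 06:08:00.

2009-02-26 06:08:00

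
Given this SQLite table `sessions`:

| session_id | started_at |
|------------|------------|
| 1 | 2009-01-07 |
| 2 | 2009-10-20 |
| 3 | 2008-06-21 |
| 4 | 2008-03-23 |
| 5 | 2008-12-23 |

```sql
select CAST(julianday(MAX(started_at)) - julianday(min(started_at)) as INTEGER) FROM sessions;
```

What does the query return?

MIN = 2008-03-23, MAX = 2009-10-20.
8 days remain in March 2008 after the 23rd (31 − 23).
Full months from April 2008 through September 2009 contribute their day counts.
Then 20 days into October 2009.
Total: 8 + 30 + 31 + 30 + 31 + 31 + 30 + 31 + 30 + 31 + 31 + 28 + 31 + 30 + 31 + 30 + 31 + 31 + 30 + 20 = 576.

576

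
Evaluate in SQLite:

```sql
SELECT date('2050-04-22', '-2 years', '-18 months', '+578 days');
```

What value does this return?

Adding -2 years to 2050-04-22 gives 2048-04-22.
Adding -18 months to 2048-04-22 gives 2046-10-22.
Applying '+578 days' to 2046-10-22: counting 578 days forward gives 2048-05-22.

2048-05-22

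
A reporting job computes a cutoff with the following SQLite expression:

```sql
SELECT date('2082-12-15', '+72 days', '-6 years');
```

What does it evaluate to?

2077-02-25

Applying '+72 days' to 2082-12-15: counting 72 days forward gives 2083-02-25.
Adding -6 years to 2083-02-25 gives 2077-02-25.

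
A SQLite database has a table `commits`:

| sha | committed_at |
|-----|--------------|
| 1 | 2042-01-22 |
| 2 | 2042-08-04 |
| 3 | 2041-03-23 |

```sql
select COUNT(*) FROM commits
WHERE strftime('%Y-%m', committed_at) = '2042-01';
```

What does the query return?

1

Rows with year-month 2042-01: 2042-01-22 → 1.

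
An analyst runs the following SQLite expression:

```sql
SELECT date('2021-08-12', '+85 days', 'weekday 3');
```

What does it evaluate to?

2021-11-10

Applying '+85 days' to 2021-08-12: counting 85 days forward gives 2021-11-05.
`weekday 3` advances to the next Wednesday; 2021-11-05 is a Friday, so it moves forward to 2021-11-10.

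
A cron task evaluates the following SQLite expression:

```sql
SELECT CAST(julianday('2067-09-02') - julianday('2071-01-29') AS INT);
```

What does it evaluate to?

-1245

28 days remain in September 2067 after the 2nd (30 − 2).
Full months from October 2067 through December 2070 contribute their day counts.
Then 29 days into January 2071.
Total: 28 + 31 + 30 + 31 + 31 + 29 + 31 + 30 + 31 + 30 + 31 + 31 + 30 + 31 + 30 + 31 + 31 + 28 + 31 + 30 + 31 + 30 + 31 + 31 + 30 + 31 + 30 + 31 + 31 + 28 + 31 + 30 + 31 + 30 + 31 + 31 + 30 + 31 + 30 + 31 + 29 = 1245.
The subtraction is earlier − later, so the result is −1245 → -1245.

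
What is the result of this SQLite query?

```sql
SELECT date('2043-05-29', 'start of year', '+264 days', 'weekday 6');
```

2043-09-26

`start of year` rewinds 2043-05-29 to 2043-01-01.
Applying '+264 days' to 2043-01-01: counting 264 days forward gives 2043-09-22.
`weekday 6` advances to the next Saturday; 2043-09-22 is a Tuesday, so it moves forward to 2043-09-26.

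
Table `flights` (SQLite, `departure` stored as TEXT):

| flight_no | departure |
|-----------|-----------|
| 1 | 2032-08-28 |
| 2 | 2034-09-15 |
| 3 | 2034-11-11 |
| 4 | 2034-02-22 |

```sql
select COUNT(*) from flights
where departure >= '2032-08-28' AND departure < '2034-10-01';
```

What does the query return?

Rows in [2032-08-28, 2034-10-01): 2032-08-28, 2034-09-15, 2034-02-22 → 3 rows.

3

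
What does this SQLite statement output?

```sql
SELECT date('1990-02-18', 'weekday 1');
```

`weekday 1` advances to the next Monday; 1990-02-18 is a Sunday, so it moves forward to 1990-02-19.

1990-02-19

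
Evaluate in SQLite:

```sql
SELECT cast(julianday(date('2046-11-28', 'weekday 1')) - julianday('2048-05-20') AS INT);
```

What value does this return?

-534

`weekday 1` advances to the next Monday; 2046-11-28 is a Wednesday, so it moves forward to 2046-12-03.
28 days remain in December 2046 after the 3rd (31 − 3).
Full months from January 2047 through April 2048 contribute their day counts.
Then 20 days into May 2048.
Total: 28 + 31 + 28 + 31 + 30 + 31 + 30 + 31 + 31 + 30 + 31 + 30 + 31 + 31 + 29 + 31 + 30 + 20 = 534.
The subtraction is earlier − later, so the result is −534 → -534.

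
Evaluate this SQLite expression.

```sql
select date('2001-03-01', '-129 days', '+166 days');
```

Applying '-129 days' to 2001-03-01: counting 129 days back gives 2000-10-23.
Applying '+166 days' to 2000-10-23: counting 166 days forward gives 2001-04-07.

2001-04-07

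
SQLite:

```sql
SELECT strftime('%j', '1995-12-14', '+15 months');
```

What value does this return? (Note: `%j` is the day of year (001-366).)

073

First apply '+15 months': 1995-12-14 → 1997-03-14.
Day-of-year for 1997-03-14: days since 1997-01-01 inclusive = 73, zero-padded to 073.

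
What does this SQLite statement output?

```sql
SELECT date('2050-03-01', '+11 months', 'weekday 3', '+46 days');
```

2051-03-19

Adding +11 months to 2050-03-01 gives 2051-02-01.
`weekday 3` advances to the next Wednesday; 2051-02-01 is already a Wednesday, so it stays at 2051-02-01.
Applying '+46 days' to 2051-02-01: counting 46 days forward gives 2051-03-19.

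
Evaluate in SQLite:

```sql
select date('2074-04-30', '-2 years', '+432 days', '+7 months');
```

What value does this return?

Adding -2 years to 2074-04-30 gives 2072-04-30.
Applying '+432 days' to 2072-04-30: counting 432 days forward gives 2073-07-06.
Adding +7 months to 2073-07-06 gives 2074-02-06.

2074-02-06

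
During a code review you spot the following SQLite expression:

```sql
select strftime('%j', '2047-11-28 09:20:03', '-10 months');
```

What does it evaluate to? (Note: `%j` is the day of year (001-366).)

028

First apply '-10 months': 2047-11-28 09:20:03 → 2047-01-28 09:20:03.
Day-of-year for 2047-01-28: days since 2047-01-01 inclusive = 28, zero-padded to 028.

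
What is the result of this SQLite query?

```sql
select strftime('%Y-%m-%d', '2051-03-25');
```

2051-03-25

`%Y-%m-%d` extracts the ISO date: 2051-03-25.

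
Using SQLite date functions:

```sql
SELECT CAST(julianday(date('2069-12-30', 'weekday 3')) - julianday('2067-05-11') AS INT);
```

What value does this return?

966

`weekday 3` advances to the next Wednesday; 2069-12-30 is a Monday, so it moves forward to 2070-01-01.
20 days remain in May 2067 after the 11th (31 − 11).
Full months from June 2067 through December 2069 contribute their day counts.
Then 1 day into January 2070.
Total: 20 + 30 + 31 + 31 + 30 + 31 + 30 + 31 + 31 + 29 + 31 + 30 + 31 + 30 + 31 + 31 + 30 + 31 + 30 + 31 + 31 + 28 + 31 + 30 + 31 + 30 + 31 + 31 + 30 + 31 + 30 + 31 + 1 = 966.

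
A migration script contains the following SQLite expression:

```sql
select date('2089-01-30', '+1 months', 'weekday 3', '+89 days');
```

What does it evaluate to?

2089-05-30

Adding +1 month to 2089-01-30 targets 2089-02-30. February 2089 has only 28 days, so SQLite normalizes the 2-day overflow forward to 2089-03-02.
`weekday 3` advances to the next Wednesday; 2089-03-02 is already a Wednesday, so it stays at 2089-03-02.
Applying '+89 days' to 2089-03-02: counting 89 days forward gives 2089-05-30.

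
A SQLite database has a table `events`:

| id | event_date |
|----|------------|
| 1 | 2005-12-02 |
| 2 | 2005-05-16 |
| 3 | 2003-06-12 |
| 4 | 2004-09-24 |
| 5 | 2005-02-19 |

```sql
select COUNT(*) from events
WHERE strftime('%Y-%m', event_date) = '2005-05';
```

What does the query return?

1

Rows with year-month 2005-05: 2005-05-16 → 1.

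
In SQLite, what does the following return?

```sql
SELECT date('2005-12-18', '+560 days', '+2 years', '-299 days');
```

2008-09-05

Applying '+560 days' to 2005-12-18: counting 560 days forward gives 2007-07-01.
Adding +2 years to 2007-07-01 gives 2009-07-01.
Applying '-299 days' to 2009-07-01: counting 299 days back gives 2008-09-05.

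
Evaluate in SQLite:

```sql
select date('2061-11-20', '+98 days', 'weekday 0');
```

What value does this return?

2062-02-26

Applying '+98 days' to 2061-11-20: counting 98 days forward gives 2062-02-26.
`weekday 0` advances to the next Sunday; 2062-02-26 is already a Sunday, so it stays at 2062-02-26.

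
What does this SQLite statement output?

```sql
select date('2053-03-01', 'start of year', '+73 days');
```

2053-03-15

`start of year` rewinds 2053-03-01 to 2053-01-01.
Applying '+73 days' to 2053-01-01: counting 73 days forward gives 2053-03-15.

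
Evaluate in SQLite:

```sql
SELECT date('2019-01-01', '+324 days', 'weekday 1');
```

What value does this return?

2019-11-25

Applying '+324 days' to 2019-01-01: counting 324 days forward gives 2019-11-21.
`weekday 1` advances to the next Monday; 2019-11-21 is a Thursday, so it moves forward to 2019-11-25.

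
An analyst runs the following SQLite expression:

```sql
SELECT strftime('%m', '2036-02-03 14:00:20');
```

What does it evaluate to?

02

`%m` extracts the 2-digit month (01-12): 02.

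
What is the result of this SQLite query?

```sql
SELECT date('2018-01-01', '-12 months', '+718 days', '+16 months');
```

Adding -12 months to 2018-01-01 gives 2017-01-01.
Applying '+718 days' to 2017-01-01: counting 718 days forward gives 2018-12-20.
Adding +16 months to 2018-12-20 gives 2020-04-20.

2020-04-20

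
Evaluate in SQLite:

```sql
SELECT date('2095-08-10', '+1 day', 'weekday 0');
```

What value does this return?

2095-08-14

Advancing 1 more day within August lands on 2095-08-11.
`weekday 0` advances to the next Sunday; 2095-08-11 is a Thursday, so it moves forward to 2095-08-14.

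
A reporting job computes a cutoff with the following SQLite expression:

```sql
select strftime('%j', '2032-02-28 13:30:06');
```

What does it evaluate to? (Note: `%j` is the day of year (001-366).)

059

Day-of-year for 2032-02-28: days since 2032-01-01 inclusive = 59, zero-padded to 059.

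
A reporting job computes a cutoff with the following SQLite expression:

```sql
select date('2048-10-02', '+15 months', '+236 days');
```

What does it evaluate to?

2050-08-26

Adding +15 months to 2048-10-02 gives 2050-01-02.
Applying '+236 days' to 2050-01-02: counting 236 days forward gives 2050-08-26.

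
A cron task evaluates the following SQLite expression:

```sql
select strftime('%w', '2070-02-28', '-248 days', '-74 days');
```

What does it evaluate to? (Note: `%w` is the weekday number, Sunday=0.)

5

First apply '-248 days', '-74 days': 2070-02-28 → 2069-04-12.
2069-04-12 is a Friday; with Sunday=0 that is 5.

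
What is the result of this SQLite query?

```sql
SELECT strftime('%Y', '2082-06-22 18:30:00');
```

2082

`%Y` extracts the 4-digit year: 2082.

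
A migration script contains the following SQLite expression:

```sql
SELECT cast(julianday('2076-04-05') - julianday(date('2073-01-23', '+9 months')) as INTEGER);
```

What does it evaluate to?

895

Adding +9 months to 2073-01-23 gives 2073-10-23.
8 days remain in October 2073 after the 23rd (31 − 23).
Full months from November 2073 through March 2076 contribute their day counts.
Then 5 days into April 2076.
Total: 8 + 30 + 31 + 31 + 28 + 31 + 30 + 31 + 30 + 31 + 31 + 30 + 31 + 30 + 31 + 31 + 28 + 31 + 30 + 31 + 30 + 31 + 31 + 30 + 31 + 30 + 31 + 31 + 29 + 31 + 5 = 895.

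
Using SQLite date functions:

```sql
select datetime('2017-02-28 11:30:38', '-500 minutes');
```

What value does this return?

2017-02-28 03:10:38

500 minutes = 8h 20m; -500 minutes from 2017-02-28 11:30:38 is 2017-02-28 03:10:38.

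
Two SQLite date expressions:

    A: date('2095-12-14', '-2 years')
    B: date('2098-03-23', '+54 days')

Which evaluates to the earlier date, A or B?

A = 2093-12-14.
B = 2098-05-16.
A is earlier.

A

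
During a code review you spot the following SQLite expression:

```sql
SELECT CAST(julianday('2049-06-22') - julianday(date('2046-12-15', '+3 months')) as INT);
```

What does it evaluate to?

830

Adding +3 months to 2046-12-15 gives 2047-03-15.
16 days remain in March 2047 after the 15th (31 − 15).
Full months from April 2047 through May 2049 contribute their day counts.
Then 22 days into June 2049.
Total: 16 + 30 + 31 + 30 + 31 + 31 + 30 + 31 + 30 + 31 + 31 + 29 + 31 + 30 + 31 + 30 + 31 + 31 + 30 + 31 + 30 + 31 + 31 + 28 + 31 + 30 + 31 + 22 = 830.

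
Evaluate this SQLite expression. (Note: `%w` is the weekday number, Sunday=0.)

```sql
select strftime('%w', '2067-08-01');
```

2067-08-01 is a Monday; with Sunday=0 that is 1.

1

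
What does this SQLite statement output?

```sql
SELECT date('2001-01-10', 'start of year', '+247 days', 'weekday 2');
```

`start of year` rewinds 2001-01-10 to 2001-01-01.
Applying '+247 days' to 2001-01-01: counting 247 days forward gives 2001-09-05.
`weekday 2` advances to the next Tuesday; 2001-09-05 is a Wednesday, so it moves forward to 2001-09-11.

2001-09-11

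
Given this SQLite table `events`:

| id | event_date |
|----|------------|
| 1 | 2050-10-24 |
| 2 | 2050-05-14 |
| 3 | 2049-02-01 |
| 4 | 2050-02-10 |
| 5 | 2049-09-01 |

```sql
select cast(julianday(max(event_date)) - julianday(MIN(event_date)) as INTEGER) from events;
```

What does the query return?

630

MIN = 2049-02-01, MAX = 2050-10-24.
27 days remain in February 2049 after the 1st (28 − 1).
Full months from March 2049 through September 2050 contribute their day counts.
Then 24 days into October 2050.
Total: 27 + 31 + 30 + 31 + 30 + 31 + 31 + 30 + 31 + 30 + 31 + 31 + 28 + 31 + 30 + 31 + 30 + 31 + 31 + 30 + 24 = 630.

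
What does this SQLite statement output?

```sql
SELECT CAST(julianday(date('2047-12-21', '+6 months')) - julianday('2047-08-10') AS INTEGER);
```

316

Adding +6 months to 2047-12-21 gives 2048-06-21.
21 days remain in August 2047 after the 10th (31 − 10).
Full months from September 2047 through May 2048 contribute their day counts.
Then 21 days into June 2048.
Total: 21 + 30 + 31 + 30 + 31 + 31 + 29 + 31 + 30 + 31 + 21 = 316.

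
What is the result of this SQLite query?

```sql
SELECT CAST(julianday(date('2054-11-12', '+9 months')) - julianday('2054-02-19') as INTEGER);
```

Adding +9 months to 2054-11-12 gives 2055-08-12.
9 days remain in February 2054 after the 19th (28 − 19).
Full months from March 2054 through July 2055 contribute their day counts.
Then 12 days into August 2055.
Total: 9 + 31 + 30 + 31 + 30 + 31 + 31 + 30 + 31 + 30 + 31 + 31 + 28 + 31 + 30 + 31 + 30 + 31 + 12 = 539.

539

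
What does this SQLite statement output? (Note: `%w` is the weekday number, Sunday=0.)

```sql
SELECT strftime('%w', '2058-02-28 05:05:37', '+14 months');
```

First apply '+14 months': 2058-02-28 05:05:37 → 2059-04-28 05:05:37.
2059-04-28 is a Monday; with Sunday=0 that is 1.

1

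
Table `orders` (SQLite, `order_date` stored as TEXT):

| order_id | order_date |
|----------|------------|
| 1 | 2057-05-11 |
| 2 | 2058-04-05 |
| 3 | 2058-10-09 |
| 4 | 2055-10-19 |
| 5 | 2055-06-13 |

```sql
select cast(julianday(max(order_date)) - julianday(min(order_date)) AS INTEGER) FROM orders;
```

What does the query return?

1214

MIN = 2055-06-13, MAX = 2058-10-09.
17 days remain in June 2055 after the 13th (30 − 13).
Full months from July 2055 through September 2058 contribute their day counts.
Then 9 days into October 2058.
Total: 17 + 31 + 31 + 30 + 31 + 30 + 31 + 31 + 29 + 31 + 30 + 31 + 30 + 31 + 31 + 30 + 31 + 30 + 31 + 31 + 28 + 31 + 30 + 31 + 30 + 31 + 31 + 30 + 31 + 30 + 31 + 31 + 28 + 31 + 30 + 31 + 30 + 31 + 31 + 30 + 9 = 1214.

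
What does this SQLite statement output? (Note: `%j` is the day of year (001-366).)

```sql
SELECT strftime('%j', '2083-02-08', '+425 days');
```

First apply '+425 days': 2083-02-08 → 2084-04-08.
Day-of-year for 2084-04-08: days since 2084-01-01 inclusive = 99, zero-padded to 099.

099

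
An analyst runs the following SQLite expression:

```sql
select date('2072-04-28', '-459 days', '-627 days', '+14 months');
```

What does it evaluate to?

2070-07-08

Applying '-459 days' to 2072-04-28: counting 459 days back gives 2071-01-25.
Applying '-627 days' to 2071-01-25: counting 627 days back gives 2069-05-08.
Adding +14 months to 2069-05-08 gives 2070-07-08.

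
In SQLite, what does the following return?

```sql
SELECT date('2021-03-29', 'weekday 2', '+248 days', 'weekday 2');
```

`weekday 2` advances to the next Tuesday; 2021-03-29 is a Monday, so it moves forward to 2021-03-30.
Applying '+248 days' to 2021-03-30: counting 248 days forward gives 2021-12-03.
`weekday 2` advances to the next Tuesday; 2021-12-03 is a Friday, so it moves forward to 2021-12-07.

2021-12-07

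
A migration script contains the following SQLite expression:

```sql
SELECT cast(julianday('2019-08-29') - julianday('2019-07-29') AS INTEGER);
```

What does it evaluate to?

31

2 days remain in July 2019 after the 29th (31 − 29).
Then 29 days into August 2019.
Total: 2 + 29 = 31.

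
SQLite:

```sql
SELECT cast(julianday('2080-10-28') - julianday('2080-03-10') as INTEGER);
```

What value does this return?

21 days remain in March 2080 after the 10th (31 − 10).
Full months from April 2080 through September 2080 contribute their day counts.
Then 28 days into October 2080.
Total: 21 + 30 + 31 + 30 + 31 + 31 + 30 + 28 = 232.

232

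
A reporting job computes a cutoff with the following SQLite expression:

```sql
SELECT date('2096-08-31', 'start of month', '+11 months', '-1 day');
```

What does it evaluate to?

2097-06-30

`start of month` rewinds 2096-08-31 to 2096-08-01.
Adding +11 months to 2096-08-01 gives 2097-07-01.
Going back 1 day from 2097-07-01 reaches 2097-06-30 (last day of June, 30 days).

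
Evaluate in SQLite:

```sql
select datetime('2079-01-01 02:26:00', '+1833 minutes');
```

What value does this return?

1833 minutes = 30h 33m; +1833 minutes from 2079-01-01 02:26:00 is 2079-01-02 08:59:00 (crosses midnight).

2079-01-02 08:59:00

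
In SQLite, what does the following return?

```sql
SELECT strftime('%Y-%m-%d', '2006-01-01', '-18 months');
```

First apply '-18 months': 2006-01-01 → 2004-07-01.
`%Y-%m-%d` extracts the ISO date: 2004-07-01.

2004-07-01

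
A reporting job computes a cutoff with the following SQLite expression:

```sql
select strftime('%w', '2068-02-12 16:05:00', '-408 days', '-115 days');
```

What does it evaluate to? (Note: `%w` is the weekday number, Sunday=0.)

2

First apply '-408 days', '-115 days': 2068-02-12 16:05:00 → 2066-09-07 16:05:00.
2066-09-07 is a Tuesday; with Sunday=0 that is 2.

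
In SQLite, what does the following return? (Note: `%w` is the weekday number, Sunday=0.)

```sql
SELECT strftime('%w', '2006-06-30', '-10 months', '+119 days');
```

First apply '-10 months', '+119 days': 2006-06-30 → 2005-12-27.
2005-12-27 is a Tuesday; with Sunday=0 that is 2.

2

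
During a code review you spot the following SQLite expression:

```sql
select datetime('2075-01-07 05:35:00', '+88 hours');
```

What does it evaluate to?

+88 hours from 2075-01-07 05:35:00 is 2075-01-10 21:35:00 (crosses midnight).

2075-01-10 21:35:00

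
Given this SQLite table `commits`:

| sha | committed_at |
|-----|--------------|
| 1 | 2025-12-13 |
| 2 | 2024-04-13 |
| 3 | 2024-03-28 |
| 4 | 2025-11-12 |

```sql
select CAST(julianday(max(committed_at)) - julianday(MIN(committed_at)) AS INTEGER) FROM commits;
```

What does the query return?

625

MIN = 2024-03-28, MAX = 2025-12-13.
3 days remain in March 2024 after the 28th (31 − 28).
Full months from April 2024 through November 2025 contribute their day counts.
Then 13 days into December 2025.
Total: 3 + 30 + 31 + 30 + 31 + 31 + 30 + 31 + 30 + 31 + 31 + 28 + 31 + 30 + 31 + 30 + 31 + 31 + 30 + 31 + 30 + 13 = 625.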